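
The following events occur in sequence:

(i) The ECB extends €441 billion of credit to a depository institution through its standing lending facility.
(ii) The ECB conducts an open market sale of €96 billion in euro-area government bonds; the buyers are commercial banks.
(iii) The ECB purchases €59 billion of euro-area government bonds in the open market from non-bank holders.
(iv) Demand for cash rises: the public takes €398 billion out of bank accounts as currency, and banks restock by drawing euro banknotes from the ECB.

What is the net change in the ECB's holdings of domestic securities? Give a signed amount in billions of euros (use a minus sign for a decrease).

ECB balance sheet:
  Assets:      Securities −€37B, Loans to banks +€441B
  Liabilities: Bank reserves +€6B, Currency in circulation +€398B
Commercial banking system:
  Assets:      Reserves at CB +€6B, Securities +€96B
  Liabilities: Checkable deposits −€339B, Borrowings from CB +€441B
So the change in the ECB's holdings of domestic securities is -€37 billion.

-€37 billion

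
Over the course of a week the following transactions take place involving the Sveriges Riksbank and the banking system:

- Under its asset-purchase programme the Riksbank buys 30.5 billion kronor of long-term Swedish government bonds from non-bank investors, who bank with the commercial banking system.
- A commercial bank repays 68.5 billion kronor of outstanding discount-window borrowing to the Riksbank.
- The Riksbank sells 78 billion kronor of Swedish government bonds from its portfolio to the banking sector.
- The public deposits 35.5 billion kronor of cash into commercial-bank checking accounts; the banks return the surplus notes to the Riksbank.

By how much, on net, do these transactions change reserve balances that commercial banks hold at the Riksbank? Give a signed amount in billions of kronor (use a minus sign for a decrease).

-80.5 billion

Riksbank balance sheet:
  Assets:      Securities −47.5B, Loans to banks −68.5B
  Liabilities: Bank reserves −80.5B, Currency in circulation −35.5B
Commercial banking system:
  Assets:      Reserves at CB −80.5B, Securities +78B
  Liabilities: Checkable deposits +66B, Borrowings from CB −68.5B
So the change in reserve balances that commercial banks hold at the Riksbank is -80.5 billion.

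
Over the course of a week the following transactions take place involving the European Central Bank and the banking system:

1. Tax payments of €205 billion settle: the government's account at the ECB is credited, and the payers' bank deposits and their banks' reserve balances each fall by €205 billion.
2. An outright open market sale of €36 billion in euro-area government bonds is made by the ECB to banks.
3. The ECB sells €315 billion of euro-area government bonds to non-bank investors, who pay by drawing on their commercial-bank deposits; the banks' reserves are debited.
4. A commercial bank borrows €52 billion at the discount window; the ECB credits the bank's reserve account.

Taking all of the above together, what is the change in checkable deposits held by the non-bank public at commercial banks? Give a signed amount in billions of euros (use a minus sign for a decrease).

-€520 billion

ECB balance sheet:
  Assets:      Securities −€351B, Loans to banks +€52B
  Liabilities: Bank reserves −€504B, Government deposits +€205B
Commercial banking system:
  Assets:      Reserves at CB −€504B, Securities +€36B
  Liabilities: Checkable deposits −€520B, Borrowings from CB +€52B
So the change in checkable deposits held by the non-bank public at commercial banks is -€520 billion.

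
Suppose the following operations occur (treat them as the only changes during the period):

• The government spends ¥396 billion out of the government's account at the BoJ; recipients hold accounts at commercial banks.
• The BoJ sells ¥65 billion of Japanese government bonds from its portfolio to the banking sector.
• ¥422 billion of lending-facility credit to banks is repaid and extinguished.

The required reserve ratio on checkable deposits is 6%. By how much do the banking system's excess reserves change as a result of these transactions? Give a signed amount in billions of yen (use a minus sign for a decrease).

-¥114.76 billion

Government spending ¥396 billion: reserves +¥396B, deposits +¥396B.
OMO sale (to banks) ¥65 billion: reserves −¥65B, deposits 0.
Discount-window repayment ¥422 billion: reserves −¥422B, deposits 0.
Totals: Δreserves = −¥91B, Δdeposits = +¥396B.
Δrequired reserves = 6% × +¥396B = +¥23.76B.
Δexcess reserves = Δreserves − Δrequired = −¥91B − (+¥23.76B) = -¥114.76 billion.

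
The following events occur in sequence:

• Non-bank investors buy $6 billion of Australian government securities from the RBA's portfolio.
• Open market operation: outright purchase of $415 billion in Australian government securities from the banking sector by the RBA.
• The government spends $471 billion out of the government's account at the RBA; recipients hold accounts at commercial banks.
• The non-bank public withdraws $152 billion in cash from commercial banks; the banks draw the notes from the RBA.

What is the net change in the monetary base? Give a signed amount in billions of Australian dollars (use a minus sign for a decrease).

RBA balance sheet:
  Assets:      Securities +$409B
  Liabilities: Bank reserves +$728B, Currency in circulation +$152B, Government deposits −$471B
Commercial banking system:
  Assets:      Reserves at CB +$728B, Securities −$415B
  Liabilities: Checkable deposits +$313B
Monetary base = currency + reserves: +$152B + (+$728B) = +$880 billion.

+$880 billion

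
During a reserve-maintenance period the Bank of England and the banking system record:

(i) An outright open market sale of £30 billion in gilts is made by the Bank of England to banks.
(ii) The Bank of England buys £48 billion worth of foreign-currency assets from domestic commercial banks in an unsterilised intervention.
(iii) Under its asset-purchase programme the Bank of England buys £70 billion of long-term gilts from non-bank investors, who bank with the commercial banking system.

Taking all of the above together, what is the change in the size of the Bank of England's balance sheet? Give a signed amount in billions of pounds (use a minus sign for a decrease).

Bank of England balance sheet:
  Assets:      Securities +£40B, Foreign assets +£48B
  Liabilities: Bank reserves +£88B
Change in total Bank of England assets = +£88 billion.

+£88 billion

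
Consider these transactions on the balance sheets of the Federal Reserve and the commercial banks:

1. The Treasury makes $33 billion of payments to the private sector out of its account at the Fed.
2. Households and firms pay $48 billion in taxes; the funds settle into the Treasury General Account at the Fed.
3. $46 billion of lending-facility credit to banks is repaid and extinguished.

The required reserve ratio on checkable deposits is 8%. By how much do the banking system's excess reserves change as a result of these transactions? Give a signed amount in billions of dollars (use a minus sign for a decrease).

Government spending $33 billion: reserves +$33B, deposits +$33B.
Government account inflow $48 billion: reserves −$48B, deposits −$48B.
Discount-window repayment $46 billion: reserves −$46B, deposits 0.
Totals: Δreserves = −$61B, Δdeposits = −$15B.
Δrequired reserves = 8% × −$15B = −$1.2B.
Δexcess reserves = Δreserves − Δrequired = −$61B − (−$1.2B) = -$59.8 billion.

-$59.8 billion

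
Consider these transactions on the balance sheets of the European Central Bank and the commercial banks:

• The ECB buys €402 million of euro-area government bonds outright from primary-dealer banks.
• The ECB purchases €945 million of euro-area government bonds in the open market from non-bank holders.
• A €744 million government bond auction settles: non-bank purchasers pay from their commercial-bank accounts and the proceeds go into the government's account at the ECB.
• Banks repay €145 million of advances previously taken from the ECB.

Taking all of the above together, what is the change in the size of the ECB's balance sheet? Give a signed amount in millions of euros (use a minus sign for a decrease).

OMO purchase (from banks) €402 million: an ECB asset is acquired → +€402M.
Asset purchase (from non-banks) €945 million: an ECB asset is acquired → +€945M.
Government account inflow €744 million: only the composition of liabilities changes → 0.
Discount-window repayment €145 million: an ECB asset is shed → −€145M.
Net: 402 + 945 + 0 − 145 = +€1202 million.

+€1202 million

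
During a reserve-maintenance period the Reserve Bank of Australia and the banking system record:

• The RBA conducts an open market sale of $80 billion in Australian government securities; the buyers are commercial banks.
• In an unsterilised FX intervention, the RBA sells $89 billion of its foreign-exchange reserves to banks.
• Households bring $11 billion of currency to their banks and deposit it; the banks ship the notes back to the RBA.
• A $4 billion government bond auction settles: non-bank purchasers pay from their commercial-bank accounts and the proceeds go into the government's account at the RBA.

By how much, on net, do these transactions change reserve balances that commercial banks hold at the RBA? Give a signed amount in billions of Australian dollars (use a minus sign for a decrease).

RBA balance sheet:
  Assets:      Securities −$80B, Foreign assets −$89B
  Liabilities: Bank reserves −$162B, Currency in circulation −$11B, Government deposits +$4B
Commercial banking system:
  Assets:      Reserves at CB −$162B, Securities +$80B, Foreign assets +$89B
  Liabilities: Checkable deposits +$7B
So the change in reserve balances that commercial banks hold at the RBA is -$162 billion.

-$162 billion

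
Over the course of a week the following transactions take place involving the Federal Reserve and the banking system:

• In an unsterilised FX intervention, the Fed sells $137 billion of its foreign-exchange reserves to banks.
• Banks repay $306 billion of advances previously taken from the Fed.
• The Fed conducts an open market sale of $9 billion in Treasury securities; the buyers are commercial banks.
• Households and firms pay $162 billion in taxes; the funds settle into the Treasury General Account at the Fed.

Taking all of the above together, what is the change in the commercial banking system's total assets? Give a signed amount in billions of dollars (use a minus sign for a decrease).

-$468 billion

FX sale $137 billion: just an asset swap on bank balance sheets → 0.
Discount-window repayment $306 billion: bank balance sheets shrink → −$306B.
OMO sale (to banks) $9 billion: just an asset swap on bank balance sheets → 0.
Government account inflow $162 billion: bank balance sheets shrink → −$162B.
Net: 0 − 306 + 0 − 162 = -$468 billion.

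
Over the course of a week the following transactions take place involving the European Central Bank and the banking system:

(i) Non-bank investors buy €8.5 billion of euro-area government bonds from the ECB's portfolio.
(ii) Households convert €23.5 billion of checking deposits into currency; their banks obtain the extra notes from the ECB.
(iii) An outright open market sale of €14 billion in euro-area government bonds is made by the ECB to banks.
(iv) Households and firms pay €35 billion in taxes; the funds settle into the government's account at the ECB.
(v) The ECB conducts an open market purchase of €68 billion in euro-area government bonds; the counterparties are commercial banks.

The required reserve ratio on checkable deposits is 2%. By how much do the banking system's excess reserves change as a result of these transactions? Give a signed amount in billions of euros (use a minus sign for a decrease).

-€11.66 billion

Asset sale (to non-banks) €8.5 billion: reserves −€8.5B, deposits −€8.5B.
Currency withdrawal €23.5 billion: reserves −€23.5B, deposits −€23.5B.
OMO sale (to banks) €14 billion: reserves −€14B, deposits 0.
Government account inflow €35 billion: reserves −€35B, deposits −€35B.
OMO purchase (from banks) €68 billion: reserves +€68B, deposits 0.
Totals: Δreserves = −€13B, Δdeposits = −€67B.
Δrequired reserves = 2% × −€67B = −€1.34B.
Δexcess reserves = Δreserves − Δrequired = −€13B − (−€1.34B) = -€11.66 billion.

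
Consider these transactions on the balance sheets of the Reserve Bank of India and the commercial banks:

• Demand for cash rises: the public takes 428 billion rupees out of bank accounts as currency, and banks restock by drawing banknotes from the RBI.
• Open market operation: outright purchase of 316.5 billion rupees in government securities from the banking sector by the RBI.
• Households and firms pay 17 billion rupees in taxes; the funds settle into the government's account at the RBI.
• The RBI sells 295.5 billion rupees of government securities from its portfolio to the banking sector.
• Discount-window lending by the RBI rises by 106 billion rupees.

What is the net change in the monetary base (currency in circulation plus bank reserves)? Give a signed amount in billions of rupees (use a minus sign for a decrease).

+110 billion

Currency withdrawal 428 billion rupees: just a shift between currency and reserves — both are base money → 0.
OMO purchase (from banks) 316.5 billion rupees: RBI balance sheet expands → +316.5B.
Government account inflow 17 billion rupees: reserves shift to a non-base liability → −17B.
OMO sale (to banks) 295.5 billion rupees: RBI balance sheet contracts → −295.5B.
Discount-window loan 106 billion rupees: RBI balance sheet expands → +106B.
Net: 0 + 316.5 − 17 − 295.5 + 106 = +110 billion.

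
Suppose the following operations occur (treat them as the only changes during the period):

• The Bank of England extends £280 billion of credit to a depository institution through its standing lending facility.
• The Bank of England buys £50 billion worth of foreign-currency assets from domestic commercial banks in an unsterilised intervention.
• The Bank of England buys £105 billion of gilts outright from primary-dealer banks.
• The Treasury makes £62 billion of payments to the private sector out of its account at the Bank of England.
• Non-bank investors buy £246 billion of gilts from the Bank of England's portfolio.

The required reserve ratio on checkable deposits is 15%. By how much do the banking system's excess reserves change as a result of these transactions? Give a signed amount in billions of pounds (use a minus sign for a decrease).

+£278.6 billion

Discount-window loan £280 billion: reserves +£280B, deposits 0.
FX purchase £50 billion: reserves +£50B, deposits 0.
OMO purchase (from banks) £105 billion: reserves +£105B, deposits 0.
Government spending £62 billion: reserves +£62B, deposits +£62B.
Asset sale (to non-banks) £246 billion: reserves −£246B, deposits −£246B.
Totals: Δreserves = +£251B, Δdeposits = −£184B.
Δrequired reserves = 15% × −£184B = −£27.6B.
Δexcess reserves = Δreserves − Δrequired = +£251B − (−£27.6B) = +£278.6 billion.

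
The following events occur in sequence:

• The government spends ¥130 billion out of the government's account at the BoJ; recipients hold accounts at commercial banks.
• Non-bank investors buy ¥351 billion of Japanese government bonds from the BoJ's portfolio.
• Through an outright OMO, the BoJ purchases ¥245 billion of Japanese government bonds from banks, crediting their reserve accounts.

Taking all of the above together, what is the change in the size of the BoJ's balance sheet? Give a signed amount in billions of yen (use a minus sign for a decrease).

-¥106 billion

BoJ balance sheet:
  Assets:      Securities −¥106B
  Liabilities: Bank reserves +¥24B, Government deposits −¥130B
Change in total BoJ assets = -¥106 billion.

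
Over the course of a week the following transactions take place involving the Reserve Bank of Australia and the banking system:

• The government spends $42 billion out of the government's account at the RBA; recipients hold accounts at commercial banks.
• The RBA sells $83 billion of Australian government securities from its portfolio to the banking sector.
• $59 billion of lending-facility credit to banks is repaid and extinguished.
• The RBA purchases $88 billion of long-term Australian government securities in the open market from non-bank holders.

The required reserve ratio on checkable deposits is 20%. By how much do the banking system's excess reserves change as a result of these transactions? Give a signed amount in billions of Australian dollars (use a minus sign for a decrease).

Government spending $42 billion: reserves +$42B, deposits +$42B.
OMO sale (to banks) $83 billion: reserves −$83B, deposits 0.
Discount-window repayment $59 billion: reserves −$59B, deposits 0.
Asset purchase (from non-banks) $88 billion: reserves +$88B, deposits +$88B.
Totals: Δreserves = −$12B, Δdeposits = +$130B.
Δrequired reserves = 20% × +$130B = +$26B.
Δexcess reserves = Δreserves − Δrequired = −$12B − (+$26B) = -$38 billion.

-$38 billion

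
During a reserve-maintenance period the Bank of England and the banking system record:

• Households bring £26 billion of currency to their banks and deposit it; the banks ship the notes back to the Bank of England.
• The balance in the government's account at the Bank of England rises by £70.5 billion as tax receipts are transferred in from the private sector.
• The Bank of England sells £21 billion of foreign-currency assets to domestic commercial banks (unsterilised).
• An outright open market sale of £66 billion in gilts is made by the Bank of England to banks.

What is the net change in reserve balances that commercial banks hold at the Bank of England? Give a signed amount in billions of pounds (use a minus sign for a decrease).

Bank of England balance sheet:
  Assets:      Securities −£66B, Foreign assets −£21B
  Liabilities: Bank reserves −£131.5B, Currency in circulation −£26B, Government deposits +£70.5B
So the change in reserve balances that commercial banks hold at the Bank of England is -£131.5 billion.

-£131.5 billion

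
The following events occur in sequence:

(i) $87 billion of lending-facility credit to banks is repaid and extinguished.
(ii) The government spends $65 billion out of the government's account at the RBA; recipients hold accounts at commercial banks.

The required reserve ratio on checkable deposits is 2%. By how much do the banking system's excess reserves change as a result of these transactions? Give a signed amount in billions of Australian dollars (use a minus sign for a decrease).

Discount-window repayment $87 billion: reserves −$87B, deposits 0.
Government spending $65 billion: reserves +$65B, deposits +$65B.
Totals: Δreserves = −$22B, Δdeposits = +$65B.
Δrequired reserves = 2% × +$65B = +$1.3B.
Δexcess reserves = Δreserves − Δrequired = −$22B − (+$1.3B) = -$23.3 billion.

-$23.3 billion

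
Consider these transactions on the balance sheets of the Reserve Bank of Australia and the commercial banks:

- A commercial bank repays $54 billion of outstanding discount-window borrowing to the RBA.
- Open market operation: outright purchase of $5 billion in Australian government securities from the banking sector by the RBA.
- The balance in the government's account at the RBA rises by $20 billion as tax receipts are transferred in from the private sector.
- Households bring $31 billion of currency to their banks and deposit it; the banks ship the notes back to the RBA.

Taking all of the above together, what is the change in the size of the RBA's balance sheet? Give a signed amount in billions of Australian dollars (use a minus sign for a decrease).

-$49 billion

Discount-window repayment $54 billion: an RBA asset is shed → −$54B.
OMO purchase (from banks) $5 billion: an RBA asset is acquired → +$5B.
Government account inflow $20 billion: only the composition of liabilities changes → 0.
Currency deposit $31 billion: only the composition of liabilities changes → 0.
Net: −54 + 5 + 0 + 0 = -$49 billion.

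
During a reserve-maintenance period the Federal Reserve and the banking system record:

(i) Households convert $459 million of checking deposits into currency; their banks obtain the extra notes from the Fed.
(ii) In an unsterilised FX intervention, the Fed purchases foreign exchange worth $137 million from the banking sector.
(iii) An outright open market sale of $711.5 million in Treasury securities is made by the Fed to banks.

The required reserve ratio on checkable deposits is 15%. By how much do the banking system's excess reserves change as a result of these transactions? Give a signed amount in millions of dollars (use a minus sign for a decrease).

-$964.65 million

Currency withdrawal $459 million: reserves −$459M, deposits −$459M.
FX purchase $137 million: reserves +$137M, deposits 0.
OMO sale (to banks) $711.5 million: reserves −$711.5M, deposits 0.
Totals: Δreserves = −$1033.5M, Δdeposits = −$459M.
Δrequired reserves = 15% × −$459M = −$68.85M.
Δexcess reserves = Δreserves − Δrequired = −$1033.5M − (−$68.85M) = -$964.65 million.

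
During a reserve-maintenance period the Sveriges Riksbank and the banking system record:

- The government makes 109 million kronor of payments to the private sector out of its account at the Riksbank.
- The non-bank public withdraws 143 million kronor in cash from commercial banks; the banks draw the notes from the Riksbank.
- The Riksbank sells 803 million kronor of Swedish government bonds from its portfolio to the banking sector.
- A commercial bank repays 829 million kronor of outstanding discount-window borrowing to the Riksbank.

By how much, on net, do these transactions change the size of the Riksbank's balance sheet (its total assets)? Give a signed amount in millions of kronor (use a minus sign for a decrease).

-1632 million

Riksbank balance sheet:
  Assets:      Securities −803M, Loans to banks −829M
  Liabilities: Bank reserves −1666M, Currency in circulation +143M, Government deposits −109M
Change in total Riksbank assets = -1632 million.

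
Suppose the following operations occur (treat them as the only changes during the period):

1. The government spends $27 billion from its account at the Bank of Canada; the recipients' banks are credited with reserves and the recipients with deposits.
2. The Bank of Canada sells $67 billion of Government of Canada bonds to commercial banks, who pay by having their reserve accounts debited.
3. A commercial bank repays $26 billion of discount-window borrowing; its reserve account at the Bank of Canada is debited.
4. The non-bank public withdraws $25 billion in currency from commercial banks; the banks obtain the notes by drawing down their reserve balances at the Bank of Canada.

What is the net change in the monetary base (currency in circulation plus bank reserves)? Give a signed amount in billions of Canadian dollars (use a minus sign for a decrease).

Government spending $27 billion: a non-base liability converts back to reserves → +$27B.
OMO sale (to banks) $67 billion: Bank of Canada balance sheet contracts → −$67B.
Discount-window repayment $26 billion: Bank of Canada balance sheet contracts → −$26B.
Currency withdrawal $25 billion: just a shift between currency and reserves — both are base money → 0.
Net: 27 − 67 − 26 + 0 = -$66 billion.

-$66 billion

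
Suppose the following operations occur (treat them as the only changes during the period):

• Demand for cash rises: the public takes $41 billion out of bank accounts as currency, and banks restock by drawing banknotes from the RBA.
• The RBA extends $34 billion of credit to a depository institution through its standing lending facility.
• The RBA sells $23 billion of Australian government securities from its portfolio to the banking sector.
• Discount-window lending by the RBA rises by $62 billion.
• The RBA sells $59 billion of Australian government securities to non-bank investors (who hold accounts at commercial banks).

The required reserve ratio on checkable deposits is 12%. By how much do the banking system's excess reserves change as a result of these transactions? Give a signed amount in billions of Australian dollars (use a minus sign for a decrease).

Currency withdrawal $41 billion: reserves −$41B, deposits −$41B.
Discount-window loan $34 billion: reserves +$34B, deposits 0.
OMO sale (to banks) $23 billion: reserves −$23B, deposits 0.
Discount-window loan $62 billion: reserves +$62B, deposits 0.
Asset sale (to non-banks) $59 billion: reserves −$59B, deposits −$59B.
Totals: Δreserves = −$27B, Δdeposits = −$100B.
Δrequired reserves = 12% × −$100B = −$12B.
Δexcess reserves = Δreserves − Δrequired = −$27B − (−$12B) = -$15 billion.

-$15 billion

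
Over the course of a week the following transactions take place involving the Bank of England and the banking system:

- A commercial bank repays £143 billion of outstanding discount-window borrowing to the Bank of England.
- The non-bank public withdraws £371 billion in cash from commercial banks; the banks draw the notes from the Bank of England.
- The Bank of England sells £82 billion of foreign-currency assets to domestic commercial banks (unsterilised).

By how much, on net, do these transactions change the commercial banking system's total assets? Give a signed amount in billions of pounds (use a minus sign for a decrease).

Discount-window repayment £143 billion: bank balance sheets shrink → −£143B.
Currency withdrawal £371 billion: bank balance sheets shrink → −£371B.
FX sale £82 billion: just an asset swap on bank balance sheets → 0.
Net: −143 − 371 + 0 = -£514 billion.

-£514 billion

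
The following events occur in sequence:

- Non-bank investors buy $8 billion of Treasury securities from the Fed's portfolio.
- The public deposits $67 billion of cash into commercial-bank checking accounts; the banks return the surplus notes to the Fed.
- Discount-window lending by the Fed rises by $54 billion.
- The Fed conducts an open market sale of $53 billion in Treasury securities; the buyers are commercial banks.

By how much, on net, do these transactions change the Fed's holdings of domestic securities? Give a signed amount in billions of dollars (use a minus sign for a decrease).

-$61 billion

Fed balance sheet:
  Assets:      Securities −$61B, Loans to banks +$54B
  Liabilities: Bank reserves +$60B, Currency in circulation −$67B
Commercial banking system:
  Assets:      Reserves at CB +$60B, Securities +$53B
  Liabilities: Checkable deposits +$59B, Borrowings from CB +$54B
So the change in the Fed's holdings of domestic securities is -$61 billion.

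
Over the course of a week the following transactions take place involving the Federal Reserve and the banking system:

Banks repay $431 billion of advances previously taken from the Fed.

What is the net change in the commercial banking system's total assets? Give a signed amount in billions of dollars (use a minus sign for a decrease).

-$431 billion

Discount-window repayment $431 billion: bank balance sheets shrink → −$431B.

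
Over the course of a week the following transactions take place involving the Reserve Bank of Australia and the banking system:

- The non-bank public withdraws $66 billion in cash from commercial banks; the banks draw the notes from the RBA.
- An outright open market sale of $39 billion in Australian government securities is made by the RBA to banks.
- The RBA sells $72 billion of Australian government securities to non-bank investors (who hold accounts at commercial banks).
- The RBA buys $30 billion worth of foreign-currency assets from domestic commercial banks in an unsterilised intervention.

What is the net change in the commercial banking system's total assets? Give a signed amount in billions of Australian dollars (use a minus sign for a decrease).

-$138 billion

RBA balance sheet:
  Assets:      Securities −$111B, Foreign assets +$30B
  Liabilities: Bank reserves −$147B, Currency in circulation +$66B
Commercial banking system:
  Assets:      Reserves at CB −$147B, Securities +$39B, Foreign assets −$30B
  Liabilities: Checkable deposits −$138B
Change in total bank assets = -$138 billion.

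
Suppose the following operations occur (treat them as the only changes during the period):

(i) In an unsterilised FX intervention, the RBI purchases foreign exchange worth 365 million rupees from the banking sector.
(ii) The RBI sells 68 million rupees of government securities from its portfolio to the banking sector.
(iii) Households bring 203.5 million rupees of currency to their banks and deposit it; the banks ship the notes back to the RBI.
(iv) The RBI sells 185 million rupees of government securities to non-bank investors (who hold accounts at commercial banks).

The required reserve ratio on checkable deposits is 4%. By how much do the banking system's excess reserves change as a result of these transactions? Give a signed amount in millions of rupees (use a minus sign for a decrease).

FX purchase 365 million rupees: reserves +365M, deposits 0.
OMO sale (to banks) 68 million rupees: reserves −68M, deposits 0.
Currency deposit 203.5 million rupees: reserves +203.5M, deposits +203.5M.
Asset sale (to non-banks) 185 million rupees: reserves −185M, deposits −185M.
Totals: Δreserves = +315.5M, Δdeposits = +18.5M.
Δrequired reserves = 4% × +18.5M = +0.74M.
Δexcess reserves = Δreserves − Δrequired = +315.5M − (+0.74M) = +314.76 million.

+314.76 million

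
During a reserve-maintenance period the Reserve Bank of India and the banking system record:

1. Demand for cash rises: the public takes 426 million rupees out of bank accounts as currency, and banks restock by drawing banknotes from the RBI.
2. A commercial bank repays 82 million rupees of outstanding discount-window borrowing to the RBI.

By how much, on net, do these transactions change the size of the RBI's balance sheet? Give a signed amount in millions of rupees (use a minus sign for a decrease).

Currency withdrawal 426 million rupees: only the composition of liabilities changes → 0.
Discount-window repayment 82 million rupees: an RBI asset is shed → −82M.
Net: 0 − 82 = -82 million.

-82 million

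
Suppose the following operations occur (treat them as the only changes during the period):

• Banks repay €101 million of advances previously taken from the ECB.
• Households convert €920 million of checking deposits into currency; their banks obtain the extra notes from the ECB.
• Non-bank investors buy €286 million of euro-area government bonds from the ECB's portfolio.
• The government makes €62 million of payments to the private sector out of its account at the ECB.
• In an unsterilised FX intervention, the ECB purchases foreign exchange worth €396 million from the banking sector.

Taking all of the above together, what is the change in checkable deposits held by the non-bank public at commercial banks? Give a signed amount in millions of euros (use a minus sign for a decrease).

-€1144 million

Discount-window repayment €101 million: the counterparty is a bank, so public deposits are unchanged → 0.
Currency withdrawal €920 million: non-bank counterparties' bank balances fall → −€920M.
Asset sale (to non-banks) €286 million: non-bank counterparties' bank balances fall → −€286M.
Government spending €62 million: non-bank counterparties' bank balances rise → +€62M.
FX purchase €396 million: the counterparty is a bank, so public deposits are unchanged → 0.
Net: 0 − 920 − 286 + 62 + 0 = -€1144 million.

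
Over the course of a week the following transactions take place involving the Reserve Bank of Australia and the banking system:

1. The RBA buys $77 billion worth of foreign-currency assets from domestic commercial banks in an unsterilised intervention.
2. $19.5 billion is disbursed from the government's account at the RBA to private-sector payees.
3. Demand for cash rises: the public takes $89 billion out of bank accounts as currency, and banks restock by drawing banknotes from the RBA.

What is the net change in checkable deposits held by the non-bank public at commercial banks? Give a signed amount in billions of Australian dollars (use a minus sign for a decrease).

-$69.5 billion

RBA balance sheet:
  Assets:      Foreign assets +$77B
  Liabilities: Bank reserves +$7.5B, Currency in circulation +$89B, Government deposits −$19.5B
Commercial banking system:
  Assets:      Reserves at CB +$7.5B, Foreign assets −$77B
  Liabilities: Checkable deposits −$69.5B
So the change in checkable deposits held by the non-bank public at commercial banks is -$69.5 billion.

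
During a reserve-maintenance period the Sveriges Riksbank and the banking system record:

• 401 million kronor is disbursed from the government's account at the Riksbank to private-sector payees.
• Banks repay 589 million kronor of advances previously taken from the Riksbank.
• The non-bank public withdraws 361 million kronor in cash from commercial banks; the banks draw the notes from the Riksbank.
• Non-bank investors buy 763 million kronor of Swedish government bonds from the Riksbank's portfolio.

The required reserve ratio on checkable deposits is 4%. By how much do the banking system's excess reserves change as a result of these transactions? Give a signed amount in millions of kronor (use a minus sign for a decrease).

-1283.08 million

Government spending 401 million kronor: reserves +401M, deposits +401M.
Discount-window repayment 589 million kronor: reserves −589M, deposits 0.
Currency withdrawal 361 million kronor: reserves −361M, deposits −361M.
Asset sale (to non-banks) 763 million kronor: reserves −763M, deposits −763M.
Totals: Δreserves = −1312M, Δdeposits = −723M.
Δrequired reserves = 4% × −723M = −28.92M.
Δexcess reserves = Δreserves − Δrequired = −1312M − (−28.92M) = -1283.08 million.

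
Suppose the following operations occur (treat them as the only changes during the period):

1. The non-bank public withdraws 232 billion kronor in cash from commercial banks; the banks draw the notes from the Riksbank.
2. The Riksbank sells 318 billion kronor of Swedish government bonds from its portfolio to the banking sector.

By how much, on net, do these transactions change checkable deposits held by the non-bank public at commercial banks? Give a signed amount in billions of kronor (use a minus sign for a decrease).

-232 billion

Currency withdrawal 232 billion kronor: non-bank counterparties' bank balances fall → −232B.
OMO sale (to banks) 318 billion kronor: the counterparty is a bank, so public deposits are unchanged → 0.
Net: −232 + 0 = -232 billion.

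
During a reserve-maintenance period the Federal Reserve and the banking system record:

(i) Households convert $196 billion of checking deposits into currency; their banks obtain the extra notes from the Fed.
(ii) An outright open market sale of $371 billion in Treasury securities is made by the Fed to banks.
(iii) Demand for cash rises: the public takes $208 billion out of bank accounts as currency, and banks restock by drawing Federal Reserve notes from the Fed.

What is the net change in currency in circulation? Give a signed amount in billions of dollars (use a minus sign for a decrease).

Currency withdrawal $196 billion: notes leave the central bank → +$196B.
OMO sale (to banks) $371 billion: no currency enters or leaves circulation → 0.
Currency withdrawal $208 billion: notes leave the central bank → +$208B.
Net: 196 + 0 + 208 = +$404 billion.

+$404 billion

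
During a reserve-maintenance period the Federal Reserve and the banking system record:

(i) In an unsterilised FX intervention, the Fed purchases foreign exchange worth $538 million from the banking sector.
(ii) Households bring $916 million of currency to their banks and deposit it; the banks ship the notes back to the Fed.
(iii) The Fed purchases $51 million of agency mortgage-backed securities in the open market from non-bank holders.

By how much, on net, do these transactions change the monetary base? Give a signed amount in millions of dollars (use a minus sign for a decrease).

+$589 million

Fed balance sheet:
  Assets:      Securities +$51M, Foreign assets +$538M
  Liabilities: Bank reserves +$1505M, Currency in circulation −$916M
Commercial banking system:
  Assets:      Reserves at CB +$1505M, Foreign assets −$538M
  Liabilities: Checkable deposits +$967M
Monetary base = currency + reserves: −$916M + (+$1505M) = +$589 million.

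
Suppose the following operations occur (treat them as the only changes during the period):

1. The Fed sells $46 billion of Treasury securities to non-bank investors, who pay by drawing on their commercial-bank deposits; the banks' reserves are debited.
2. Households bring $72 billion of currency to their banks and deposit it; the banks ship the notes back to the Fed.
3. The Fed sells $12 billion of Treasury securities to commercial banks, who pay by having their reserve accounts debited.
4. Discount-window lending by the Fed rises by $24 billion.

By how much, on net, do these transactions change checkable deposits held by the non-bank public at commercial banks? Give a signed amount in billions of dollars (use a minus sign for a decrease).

Asset sale (to non-banks) $46 billion: non-bank counterparties' bank balances fall → −$46B.
Currency deposit $72 billion: non-bank counterparties' bank balances rise → +$72B.
OMO sale (to banks) $12 billion: the counterparty is a bank, so public deposits are unchanged → 0.
Discount-window loan $24 billion: the counterparty is a bank, so public deposits are unchanged → 0.
Net: −46 + 72 + 0 + 0 = +$26 billion.

+$26 billion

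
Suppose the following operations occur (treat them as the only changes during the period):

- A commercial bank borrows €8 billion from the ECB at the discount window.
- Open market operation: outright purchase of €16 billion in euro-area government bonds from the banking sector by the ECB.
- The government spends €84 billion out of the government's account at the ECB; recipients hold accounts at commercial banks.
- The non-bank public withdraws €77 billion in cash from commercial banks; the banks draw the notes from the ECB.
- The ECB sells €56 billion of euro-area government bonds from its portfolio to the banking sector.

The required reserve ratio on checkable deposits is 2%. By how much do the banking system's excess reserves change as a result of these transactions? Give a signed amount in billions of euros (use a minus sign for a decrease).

Discount-window loan €8 billion: reserves +€8B, deposits 0.
OMO purchase (from banks) €16 billion: reserves +€16B, deposits 0.
Government spending €84 billion: reserves +€84B, deposits +€84B.
Currency withdrawal €77 billion: reserves −€77B, deposits −€77B.
OMO sale (to banks) €56 billion: reserves −€56B, deposits 0.
Totals: Δreserves = −€25B, Δdeposits = +€7B.
Δrequired reserves = 2% × +€7B = +€0.14B.
Δexcess reserves = Δreserves − Δrequired = −€25B − (+€0.14B) = -€25.14 billion.

-€25.14 billion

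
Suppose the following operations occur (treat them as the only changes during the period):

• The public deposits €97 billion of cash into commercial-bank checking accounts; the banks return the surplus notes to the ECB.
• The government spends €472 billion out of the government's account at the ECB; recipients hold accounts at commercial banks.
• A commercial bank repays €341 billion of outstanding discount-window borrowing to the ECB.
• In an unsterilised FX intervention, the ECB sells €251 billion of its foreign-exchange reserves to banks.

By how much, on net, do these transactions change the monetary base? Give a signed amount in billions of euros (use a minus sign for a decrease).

ECB balance sheet:
  Assets:      Loans to banks −€341B, Foreign assets −€251B
  Liabilities: Bank reserves −€23B, Currency in circulation −€97B, Government deposits −€472B
Commercial banking system:
  Assets:      Reserves at CB −€23B, Foreign assets +€251B
  Liabilities: Checkable deposits +€569B, Borrowings from CB −€341B
Monetary base = currency + reserves: −€97B + (−€23B) = -€120 billion.

-€120 billion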